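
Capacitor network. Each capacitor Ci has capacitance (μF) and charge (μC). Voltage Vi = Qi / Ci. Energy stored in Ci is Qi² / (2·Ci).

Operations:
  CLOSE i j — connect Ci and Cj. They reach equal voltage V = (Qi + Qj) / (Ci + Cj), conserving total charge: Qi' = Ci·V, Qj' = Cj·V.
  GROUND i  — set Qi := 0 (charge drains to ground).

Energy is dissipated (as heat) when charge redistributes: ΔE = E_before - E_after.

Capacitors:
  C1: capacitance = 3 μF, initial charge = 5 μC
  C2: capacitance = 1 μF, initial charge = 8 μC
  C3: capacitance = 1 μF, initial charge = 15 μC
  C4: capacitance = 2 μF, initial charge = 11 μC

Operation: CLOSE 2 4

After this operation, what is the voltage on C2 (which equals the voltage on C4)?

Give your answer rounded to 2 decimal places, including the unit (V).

Answer: 6.33 V

Derivation:
Initial: C1(3μF, Q=5μC, V=1.67V), C2(1μF, Q=8μC, V=8.00V), C3(1μF, Q=15μC, V=15.00V), C4(2μF, Q=11μC, V=5.50V)
Op 1: CLOSE 2-4: Q_total=19.00, C_total=3.00, V=6.33; Q2=6.33, Q4=12.67; dissipated=2.083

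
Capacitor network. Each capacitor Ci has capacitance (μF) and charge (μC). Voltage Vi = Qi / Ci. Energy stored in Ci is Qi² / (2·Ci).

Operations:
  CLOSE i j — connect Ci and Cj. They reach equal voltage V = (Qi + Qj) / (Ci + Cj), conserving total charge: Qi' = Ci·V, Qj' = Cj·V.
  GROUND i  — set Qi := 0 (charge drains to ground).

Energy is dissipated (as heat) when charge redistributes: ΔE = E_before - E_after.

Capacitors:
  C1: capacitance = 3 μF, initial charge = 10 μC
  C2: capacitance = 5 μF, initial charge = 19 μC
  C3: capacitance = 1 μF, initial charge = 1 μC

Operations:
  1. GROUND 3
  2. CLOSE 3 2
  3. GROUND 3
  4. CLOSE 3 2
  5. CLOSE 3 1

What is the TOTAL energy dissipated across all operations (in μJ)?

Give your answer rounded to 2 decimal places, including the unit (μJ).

Answer: 15.89 μJ

Derivation:
Initial: C1(3μF, Q=10μC, V=3.33V), C2(5μF, Q=19μC, V=3.80V), C3(1μF, Q=1μC, V=1.00V)
Op 1: GROUND 3: Q3=0; energy lost=0.500
Op 2: CLOSE 3-2: Q_total=19.00, C_total=6.00, V=3.17; Q3=3.17, Q2=15.83; dissipated=6.017
Op 3: GROUND 3: Q3=0; energy lost=5.014
Op 4: CLOSE 3-2: Q_total=15.83, C_total=6.00, V=2.64; Q3=2.64, Q2=13.19; dissipated=4.178
Op 5: CLOSE 3-1: Q_total=12.64, C_total=4.00, V=3.16; Q3=3.16, Q1=9.48; dissipated=0.181
Total dissipated: 15.890 μJ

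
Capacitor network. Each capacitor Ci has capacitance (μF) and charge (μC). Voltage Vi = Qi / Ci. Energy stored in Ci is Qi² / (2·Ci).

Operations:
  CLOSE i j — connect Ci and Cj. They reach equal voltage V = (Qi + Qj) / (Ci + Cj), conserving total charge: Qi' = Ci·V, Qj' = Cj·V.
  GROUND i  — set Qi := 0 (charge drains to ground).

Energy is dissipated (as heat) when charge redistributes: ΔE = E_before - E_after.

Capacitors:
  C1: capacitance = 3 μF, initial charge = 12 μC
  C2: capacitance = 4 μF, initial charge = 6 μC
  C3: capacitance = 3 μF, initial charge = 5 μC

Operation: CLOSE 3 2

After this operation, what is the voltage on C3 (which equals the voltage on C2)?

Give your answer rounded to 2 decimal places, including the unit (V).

Initial: C1(3μF, Q=12μC, V=4.00V), C2(4μF, Q=6μC, V=1.50V), C3(3μF, Q=5μC, V=1.67V)
Op 1: CLOSE 3-2: Q_total=11.00, C_total=7.00, V=1.57; Q3=4.71, Q2=6.29; dissipated=0.024

Answer: 1.57 V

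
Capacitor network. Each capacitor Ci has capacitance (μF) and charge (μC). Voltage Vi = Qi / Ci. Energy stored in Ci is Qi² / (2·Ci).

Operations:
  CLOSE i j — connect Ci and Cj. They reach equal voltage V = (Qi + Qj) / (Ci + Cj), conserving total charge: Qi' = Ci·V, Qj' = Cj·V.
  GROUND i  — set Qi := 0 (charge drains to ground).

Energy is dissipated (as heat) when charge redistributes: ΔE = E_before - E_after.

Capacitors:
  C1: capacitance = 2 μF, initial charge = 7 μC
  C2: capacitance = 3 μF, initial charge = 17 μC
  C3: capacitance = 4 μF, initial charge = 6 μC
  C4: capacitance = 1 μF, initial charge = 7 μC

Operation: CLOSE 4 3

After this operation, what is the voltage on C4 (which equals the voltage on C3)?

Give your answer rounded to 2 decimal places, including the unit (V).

Initial: C1(2μF, Q=7μC, V=3.50V), C2(3μF, Q=17μC, V=5.67V), C3(4μF, Q=6μC, V=1.50V), C4(1μF, Q=7μC, V=7.00V)
Op 1: CLOSE 4-3: Q_total=13.00, C_total=5.00, V=2.60; Q4=2.60, Q3=10.40; dissipated=12.100

Answer: 2.60 V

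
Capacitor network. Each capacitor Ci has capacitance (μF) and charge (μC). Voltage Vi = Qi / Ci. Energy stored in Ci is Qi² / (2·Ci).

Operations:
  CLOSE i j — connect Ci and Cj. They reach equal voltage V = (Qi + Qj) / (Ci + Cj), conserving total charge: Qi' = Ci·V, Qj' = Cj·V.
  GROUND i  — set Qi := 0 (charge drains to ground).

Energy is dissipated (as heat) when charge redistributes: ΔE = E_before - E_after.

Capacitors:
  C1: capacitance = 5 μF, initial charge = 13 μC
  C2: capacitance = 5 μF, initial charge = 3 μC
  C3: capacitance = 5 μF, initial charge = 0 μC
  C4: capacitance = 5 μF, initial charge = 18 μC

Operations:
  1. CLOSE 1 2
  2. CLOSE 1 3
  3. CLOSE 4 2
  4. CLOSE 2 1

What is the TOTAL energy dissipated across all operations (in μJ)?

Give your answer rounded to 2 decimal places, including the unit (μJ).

Answer: 17.25 μJ

Derivation:
Initial: C1(5μF, Q=13μC, V=2.60V), C2(5μF, Q=3μC, V=0.60V), C3(5μF, Q=0μC, V=0.00V), C4(5μF, Q=18μC, V=3.60V)
Op 1: CLOSE 1-2: Q_total=16.00, C_total=10.00, V=1.60; Q1=8.00, Q2=8.00; dissipated=5.000
Op 2: CLOSE 1-3: Q_total=8.00, C_total=10.00, V=0.80; Q1=4.00, Q3=4.00; dissipated=3.200
Op 3: CLOSE 4-2: Q_total=26.00, C_total=10.00, V=2.60; Q4=13.00, Q2=13.00; dissipated=5.000
Op 4: CLOSE 2-1: Q_total=17.00, C_total=10.00, V=1.70; Q2=8.50, Q1=8.50; dissipated=4.050
Total dissipated: 17.250 μJ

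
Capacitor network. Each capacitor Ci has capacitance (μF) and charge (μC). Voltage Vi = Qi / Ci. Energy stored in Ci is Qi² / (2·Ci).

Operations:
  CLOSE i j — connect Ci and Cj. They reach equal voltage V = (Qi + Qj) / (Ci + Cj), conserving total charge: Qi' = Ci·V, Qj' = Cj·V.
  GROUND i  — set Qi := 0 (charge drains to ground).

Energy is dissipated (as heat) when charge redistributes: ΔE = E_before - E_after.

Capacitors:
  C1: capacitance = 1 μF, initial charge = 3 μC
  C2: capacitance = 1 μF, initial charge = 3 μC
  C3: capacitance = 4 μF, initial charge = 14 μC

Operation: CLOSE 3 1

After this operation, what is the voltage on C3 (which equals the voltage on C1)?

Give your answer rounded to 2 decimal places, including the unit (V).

Initial: C1(1μF, Q=3μC, V=3.00V), C2(1μF, Q=3μC, V=3.00V), C3(4μF, Q=14μC, V=3.50V)
Op 1: CLOSE 3-1: Q_total=17.00, C_total=5.00, V=3.40; Q3=13.60, Q1=3.40; dissipated=0.100

Answer: 3.40 V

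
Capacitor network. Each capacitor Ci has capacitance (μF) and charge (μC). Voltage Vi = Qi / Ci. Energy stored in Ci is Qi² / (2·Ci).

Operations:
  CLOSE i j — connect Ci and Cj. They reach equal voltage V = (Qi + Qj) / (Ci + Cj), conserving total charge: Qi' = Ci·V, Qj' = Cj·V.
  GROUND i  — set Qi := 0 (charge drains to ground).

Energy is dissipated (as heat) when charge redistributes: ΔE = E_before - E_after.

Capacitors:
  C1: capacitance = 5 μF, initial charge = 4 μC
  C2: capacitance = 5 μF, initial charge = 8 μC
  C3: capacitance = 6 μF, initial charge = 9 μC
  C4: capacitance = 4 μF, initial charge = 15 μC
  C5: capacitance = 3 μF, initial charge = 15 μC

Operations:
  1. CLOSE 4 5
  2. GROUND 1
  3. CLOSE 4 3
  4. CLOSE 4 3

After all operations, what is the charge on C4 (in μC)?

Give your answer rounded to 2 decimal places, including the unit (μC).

Initial: C1(5μF, Q=4μC, V=0.80V), C2(5μF, Q=8μC, V=1.60V), C3(6μF, Q=9μC, V=1.50V), C4(4μF, Q=15μC, V=3.75V), C5(3μF, Q=15μC, V=5.00V)
Op 1: CLOSE 4-5: Q_total=30.00, C_total=7.00, V=4.29; Q4=17.14, Q5=12.86; dissipated=1.339
Op 2: GROUND 1: Q1=0; energy lost=1.600
Op 3: CLOSE 4-3: Q_total=26.14, C_total=10.00, V=2.61; Q4=10.46, Q3=15.69; dissipated=9.312
Op 4: CLOSE 4-3: Q_total=26.14, C_total=10.00, V=2.61; Q4=10.46, Q3=15.69; dissipated=0.000
Final charges: Q1=0.00, Q2=8.00, Q3=15.69, Q4=10.46, Q5=12.86

Answer: 10.46 μC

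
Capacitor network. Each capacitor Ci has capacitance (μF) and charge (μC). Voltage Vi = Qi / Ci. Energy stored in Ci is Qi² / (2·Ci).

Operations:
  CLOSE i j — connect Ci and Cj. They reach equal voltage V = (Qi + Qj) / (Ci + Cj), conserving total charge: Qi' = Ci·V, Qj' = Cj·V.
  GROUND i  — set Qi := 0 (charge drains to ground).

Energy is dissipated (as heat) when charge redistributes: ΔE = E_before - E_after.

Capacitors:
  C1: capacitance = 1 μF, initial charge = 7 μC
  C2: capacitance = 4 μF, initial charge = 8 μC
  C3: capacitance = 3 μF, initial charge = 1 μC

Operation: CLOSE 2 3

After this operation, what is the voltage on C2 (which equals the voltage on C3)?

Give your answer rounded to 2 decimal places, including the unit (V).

Initial: C1(1μF, Q=7μC, V=7.00V), C2(4μF, Q=8μC, V=2.00V), C3(3μF, Q=1μC, V=0.33V)
Op 1: CLOSE 2-3: Q_total=9.00, C_total=7.00, V=1.29; Q2=5.14, Q3=3.86; dissipated=2.381

Answer: 1.29 V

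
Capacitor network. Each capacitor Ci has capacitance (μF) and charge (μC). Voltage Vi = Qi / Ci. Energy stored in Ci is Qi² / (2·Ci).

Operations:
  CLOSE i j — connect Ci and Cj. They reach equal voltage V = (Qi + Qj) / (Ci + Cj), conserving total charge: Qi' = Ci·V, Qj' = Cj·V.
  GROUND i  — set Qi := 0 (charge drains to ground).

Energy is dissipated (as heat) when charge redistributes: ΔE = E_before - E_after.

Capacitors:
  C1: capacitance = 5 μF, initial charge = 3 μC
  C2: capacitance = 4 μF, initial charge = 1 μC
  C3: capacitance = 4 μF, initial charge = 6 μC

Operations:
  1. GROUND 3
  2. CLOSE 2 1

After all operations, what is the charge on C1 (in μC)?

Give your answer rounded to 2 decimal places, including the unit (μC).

Answer: 2.22 μC

Derivation:
Initial: C1(5μF, Q=3μC, V=0.60V), C2(4μF, Q=1μC, V=0.25V), C3(4μF, Q=6μC, V=1.50V)
Op 1: GROUND 3: Q3=0; energy lost=4.500
Op 2: CLOSE 2-1: Q_total=4.00, C_total=9.00, V=0.44; Q2=1.78, Q1=2.22; dissipated=0.136
Final charges: Q1=2.22, Q2=1.78, Q3=0.00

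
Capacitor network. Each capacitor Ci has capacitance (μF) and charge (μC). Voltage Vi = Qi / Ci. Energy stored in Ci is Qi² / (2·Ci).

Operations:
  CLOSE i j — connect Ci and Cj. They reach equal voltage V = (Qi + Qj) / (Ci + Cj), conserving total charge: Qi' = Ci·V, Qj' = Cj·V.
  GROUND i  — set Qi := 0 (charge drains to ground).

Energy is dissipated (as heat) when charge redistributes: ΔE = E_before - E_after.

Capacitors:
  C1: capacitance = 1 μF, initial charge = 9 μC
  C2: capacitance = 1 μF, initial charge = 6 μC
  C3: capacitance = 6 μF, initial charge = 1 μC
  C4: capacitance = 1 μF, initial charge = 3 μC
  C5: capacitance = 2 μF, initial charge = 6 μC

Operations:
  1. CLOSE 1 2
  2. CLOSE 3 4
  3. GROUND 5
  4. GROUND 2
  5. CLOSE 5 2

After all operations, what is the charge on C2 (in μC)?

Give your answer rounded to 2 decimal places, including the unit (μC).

Initial: C1(1μF, Q=9μC, V=9.00V), C2(1μF, Q=6μC, V=6.00V), C3(6μF, Q=1μC, V=0.17V), C4(1μF, Q=3μC, V=3.00V), C5(2μF, Q=6μC, V=3.00V)
Op 1: CLOSE 1-2: Q_total=15.00, C_total=2.00, V=7.50; Q1=7.50, Q2=7.50; dissipated=2.250
Op 2: CLOSE 3-4: Q_total=4.00, C_total=7.00, V=0.57; Q3=3.43, Q4=0.57; dissipated=3.440
Op 3: GROUND 5: Q5=0; energy lost=9.000
Op 4: GROUND 2: Q2=0; energy lost=28.125
Op 5: CLOSE 5-2: Q_total=0.00, C_total=3.00, V=0.00; Q5=0.00, Q2=0.00; dissipated=0.000
Final charges: Q1=7.50, Q2=0.00, Q3=3.43, Q4=0.57, Q5=0.00

Answer: 0.00 μC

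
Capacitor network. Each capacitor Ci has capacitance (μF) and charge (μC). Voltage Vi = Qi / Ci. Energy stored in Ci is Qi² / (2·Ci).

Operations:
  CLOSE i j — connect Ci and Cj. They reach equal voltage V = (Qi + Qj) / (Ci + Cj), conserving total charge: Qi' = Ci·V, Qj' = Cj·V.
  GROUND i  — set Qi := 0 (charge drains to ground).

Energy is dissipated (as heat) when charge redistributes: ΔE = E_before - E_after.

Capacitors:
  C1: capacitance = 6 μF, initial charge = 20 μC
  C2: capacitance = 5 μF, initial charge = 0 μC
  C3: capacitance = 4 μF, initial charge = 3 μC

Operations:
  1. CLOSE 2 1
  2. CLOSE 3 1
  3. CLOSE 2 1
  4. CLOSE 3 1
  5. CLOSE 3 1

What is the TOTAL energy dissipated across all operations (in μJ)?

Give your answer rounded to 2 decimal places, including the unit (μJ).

Initial: C1(6μF, Q=20μC, V=3.33V), C2(5μF, Q=0μC, V=0.00V), C3(4μF, Q=3μC, V=0.75V)
Op 1: CLOSE 2-1: Q_total=20.00, C_total=11.00, V=1.82; Q2=9.09, Q1=10.91; dissipated=15.152
Op 2: CLOSE 3-1: Q_total=13.91, C_total=10.00, V=1.39; Q3=5.56, Q1=8.35; dissipated=1.369
Op 3: CLOSE 2-1: Q_total=17.44, C_total=11.00, V=1.59; Q2=7.93, Q1=9.51; dissipated=0.249
Op 4: CLOSE 3-1: Q_total=15.07, C_total=10.00, V=1.51; Q3=6.03, Q1=9.04; dissipated=0.045
Op 5: CLOSE 3-1: Q_total=15.07, C_total=10.00, V=1.51; Q3=6.03, Q1=9.04; dissipated=0.000
Total dissipated: 16.815 μJ

Answer: 16.81 μJ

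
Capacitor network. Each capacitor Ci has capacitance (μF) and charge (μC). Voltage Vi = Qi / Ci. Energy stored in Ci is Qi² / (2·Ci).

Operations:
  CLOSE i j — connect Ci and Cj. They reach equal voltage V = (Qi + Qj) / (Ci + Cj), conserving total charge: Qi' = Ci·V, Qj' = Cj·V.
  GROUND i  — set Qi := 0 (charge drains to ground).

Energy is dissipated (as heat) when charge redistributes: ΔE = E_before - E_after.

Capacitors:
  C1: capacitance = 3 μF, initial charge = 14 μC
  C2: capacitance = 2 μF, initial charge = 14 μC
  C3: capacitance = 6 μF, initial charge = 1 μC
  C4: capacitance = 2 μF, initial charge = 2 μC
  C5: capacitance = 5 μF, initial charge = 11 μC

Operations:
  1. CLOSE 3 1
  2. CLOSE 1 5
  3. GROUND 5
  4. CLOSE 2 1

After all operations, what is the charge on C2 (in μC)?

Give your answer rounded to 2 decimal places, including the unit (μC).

Initial: C1(3μF, Q=14μC, V=4.67V), C2(2μF, Q=14μC, V=7.00V), C3(6μF, Q=1μC, V=0.17V), C4(2μF, Q=2μC, V=1.00V), C5(5μF, Q=11μC, V=2.20V)
Op 1: CLOSE 3-1: Q_total=15.00, C_total=9.00, V=1.67; Q3=10.00, Q1=5.00; dissipated=20.250
Op 2: CLOSE 1-5: Q_total=16.00, C_total=8.00, V=2.00; Q1=6.00, Q5=10.00; dissipated=0.267
Op 3: GROUND 5: Q5=0; energy lost=10.000
Op 4: CLOSE 2-1: Q_total=20.00, C_total=5.00, V=4.00; Q2=8.00, Q1=12.00; dissipated=15.000
Final charges: Q1=12.00, Q2=8.00, Q3=10.00, Q4=2.00, Q5=0.00

Answer: 8.00 μC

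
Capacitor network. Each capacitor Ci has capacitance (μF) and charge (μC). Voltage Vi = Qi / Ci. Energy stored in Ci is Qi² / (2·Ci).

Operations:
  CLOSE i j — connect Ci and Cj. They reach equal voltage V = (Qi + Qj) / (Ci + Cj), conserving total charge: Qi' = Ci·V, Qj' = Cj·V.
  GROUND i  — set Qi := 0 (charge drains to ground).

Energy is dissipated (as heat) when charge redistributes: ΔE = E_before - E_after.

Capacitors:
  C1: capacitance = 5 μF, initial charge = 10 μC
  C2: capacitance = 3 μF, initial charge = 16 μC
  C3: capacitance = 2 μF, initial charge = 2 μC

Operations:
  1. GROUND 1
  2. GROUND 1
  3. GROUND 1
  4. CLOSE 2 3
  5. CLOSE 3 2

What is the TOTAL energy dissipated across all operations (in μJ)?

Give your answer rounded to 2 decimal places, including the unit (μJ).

Answer: 21.27 μJ

Derivation:
Initial: C1(5μF, Q=10μC, V=2.00V), C2(3μF, Q=16μC, V=5.33V), C3(2μF, Q=2μC, V=1.00V)
Op 1: GROUND 1: Q1=0; energy lost=10.000
Op 2: GROUND 1: Q1=0; energy lost=0.000
Op 3: GROUND 1: Q1=0; energy lost=0.000
Op 4: CLOSE 2-3: Q_total=18.00, C_total=5.00, V=3.60; Q2=10.80, Q3=7.20; dissipated=11.267
Op 5: CLOSE 3-2: Q_total=18.00, C_total=5.00, V=3.60; Q3=7.20, Q2=10.80; dissipated=0.000
Total dissipated: 21.267 μJ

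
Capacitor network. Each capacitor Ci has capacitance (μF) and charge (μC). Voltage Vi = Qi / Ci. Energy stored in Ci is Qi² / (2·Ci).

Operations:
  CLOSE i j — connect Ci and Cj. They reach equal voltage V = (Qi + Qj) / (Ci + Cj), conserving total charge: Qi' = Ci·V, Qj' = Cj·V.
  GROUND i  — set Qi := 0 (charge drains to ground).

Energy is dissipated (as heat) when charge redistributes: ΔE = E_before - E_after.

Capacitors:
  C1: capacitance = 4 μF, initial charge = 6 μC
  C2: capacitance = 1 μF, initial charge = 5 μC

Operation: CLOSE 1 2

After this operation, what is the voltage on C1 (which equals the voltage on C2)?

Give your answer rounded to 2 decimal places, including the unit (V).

Answer: 2.20 V

Derivation:
Initial: C1(4μF, Q=6μC, V=1.50V), C2(1μF, Q=5μC, V=5.00V)
Op 1: CLOSE 1-2: Q_total=11.00, C_total=5.00, V=2.20; Q1=8.80, Q2=2.20; dissipated=4.900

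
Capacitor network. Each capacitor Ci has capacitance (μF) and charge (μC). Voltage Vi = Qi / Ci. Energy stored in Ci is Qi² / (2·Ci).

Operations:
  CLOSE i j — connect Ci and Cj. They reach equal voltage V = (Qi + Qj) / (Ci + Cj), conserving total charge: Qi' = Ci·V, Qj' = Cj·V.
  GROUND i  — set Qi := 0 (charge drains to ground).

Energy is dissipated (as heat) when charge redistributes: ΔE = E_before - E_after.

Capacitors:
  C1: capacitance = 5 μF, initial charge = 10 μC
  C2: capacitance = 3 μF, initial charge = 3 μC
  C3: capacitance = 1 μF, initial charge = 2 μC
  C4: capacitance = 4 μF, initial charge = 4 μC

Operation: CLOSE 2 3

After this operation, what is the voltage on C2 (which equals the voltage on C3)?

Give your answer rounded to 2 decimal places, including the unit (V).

Answer: 1.25 V

Derivation:
Initial: C1(5μF, Q=10μC, V=2.00V), C2(3μF, Q=3μC, V=1.00V), C3(1μF, Q=2μC, V=2.00V), C4(4μF, Q=4μC, V=1.00V)
Op 1: CLOSE 2-3: Q_total=5.00, C_total=4.00, V=1.25; Q2=3.75, Q3=1.25; dissipated=0.375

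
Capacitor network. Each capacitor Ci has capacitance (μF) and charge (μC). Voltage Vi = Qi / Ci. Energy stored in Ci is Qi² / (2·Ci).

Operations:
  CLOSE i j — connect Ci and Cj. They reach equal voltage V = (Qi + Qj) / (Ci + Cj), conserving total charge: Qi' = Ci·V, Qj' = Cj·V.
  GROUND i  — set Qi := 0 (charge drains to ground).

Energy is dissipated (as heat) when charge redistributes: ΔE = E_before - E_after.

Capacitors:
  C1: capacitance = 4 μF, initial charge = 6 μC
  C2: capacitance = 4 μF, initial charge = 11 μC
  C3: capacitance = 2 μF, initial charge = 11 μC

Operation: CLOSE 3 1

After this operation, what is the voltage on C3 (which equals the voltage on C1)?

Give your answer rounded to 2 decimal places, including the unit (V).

Answer: 2.83 V

Derivation:
Initial: C1(4μF, Q=6μC, V=1.50V), C2(4μF, Q=11μC, V=2.75V), C3(2μF, Q=11μC, V=5.50V)
Op 1: CLOSE 3-1: Q_total=17.00, C_total=6.00, V=2.83; Q3=5.67, Q1=11.33; dissipated=10.667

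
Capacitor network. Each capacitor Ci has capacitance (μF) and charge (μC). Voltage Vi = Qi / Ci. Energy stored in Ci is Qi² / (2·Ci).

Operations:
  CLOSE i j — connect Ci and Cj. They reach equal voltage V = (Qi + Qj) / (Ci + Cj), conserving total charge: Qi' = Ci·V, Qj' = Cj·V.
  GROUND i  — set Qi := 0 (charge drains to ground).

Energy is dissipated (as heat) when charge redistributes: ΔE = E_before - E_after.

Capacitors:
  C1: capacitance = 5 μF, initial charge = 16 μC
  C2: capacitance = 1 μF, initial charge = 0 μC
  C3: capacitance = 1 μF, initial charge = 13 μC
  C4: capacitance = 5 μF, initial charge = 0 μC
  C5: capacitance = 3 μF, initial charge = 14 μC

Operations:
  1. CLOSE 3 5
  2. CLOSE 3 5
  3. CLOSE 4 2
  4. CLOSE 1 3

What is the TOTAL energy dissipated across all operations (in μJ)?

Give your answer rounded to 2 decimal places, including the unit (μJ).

Answer: 31.29 μJ

Derivation:
Initial: C1(5μF, Q=16μC, V=3.20V), C2(1μF, Q=0μC, V=0.00V), C3(1μF, Q=13μC, V=13.00V), C4(5μF, Q=0μC, V=0.00V), C5(3μF, Q=14μC, V=4.67V)
Op 1: CLOSE 3-5: Q_total=27.00, C_total=4.00, V=6.75; Q3=6.75, Q5=20.25; dissipated=26.042
Op 2: CLOSE 3-5: Q_total=27.00, C_total=4.00, V=6.75; Q3=6.75, Q5=20.25; dissipated=0.000
Op 3: CLOSE 4-2: Q_total=0.00, C_total=6.00, V=0.00; Q4=0.00, Q2=0.00; dissipated=0.000
Op 4: CLOSE 1-3: Q_total=22.75, C_total=6.00, V=3.79; Q1=18.96, Q3=3.79; dissipated=5.251
Total dissipated: 31.293 μJ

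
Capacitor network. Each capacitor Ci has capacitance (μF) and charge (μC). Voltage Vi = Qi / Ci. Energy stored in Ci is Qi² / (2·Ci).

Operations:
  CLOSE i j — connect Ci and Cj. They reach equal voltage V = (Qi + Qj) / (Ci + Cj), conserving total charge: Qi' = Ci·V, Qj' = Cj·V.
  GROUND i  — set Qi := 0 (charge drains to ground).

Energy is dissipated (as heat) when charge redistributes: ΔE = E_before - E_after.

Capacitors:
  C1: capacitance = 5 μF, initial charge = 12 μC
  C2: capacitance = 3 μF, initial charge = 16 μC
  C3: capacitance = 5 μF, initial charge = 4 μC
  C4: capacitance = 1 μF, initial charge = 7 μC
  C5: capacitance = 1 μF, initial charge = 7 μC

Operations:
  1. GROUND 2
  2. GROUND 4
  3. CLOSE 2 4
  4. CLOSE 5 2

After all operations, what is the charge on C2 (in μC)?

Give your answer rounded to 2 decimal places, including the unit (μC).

Answer: 5.25 μC

Derivation:
Initial: C1(5μF, Q=12μC, V=2.40V), C2(3μF, Q=16μC, V=5.33V), C3(5μF, Q=4μC, V=0.80V), C4(1μF, Q=7μC, V=7.00V), C5(1μF, Q=7μC, V=7.00V)
Op 1: GROUND 2: Q2=0; energy lost=42.667
Op 2: GROUND 4: Q4=0; energy lost=24.500
Op 3: CLOSE 2-4: Q_total=0.00, C_total=4.00, V=0.00; Q2=0.00, Q4=0.00; dissipated=0.000
Op 4: CLOSE 5-2: Q_total=7.00, C_total=4.00, V=1.75; Q5=1.75, Q2=5.25; dissipated=18.375
Final charges: Q1=12.00, Q2=5.25, Q3=4.00, Q4=0.00, Q5=1.75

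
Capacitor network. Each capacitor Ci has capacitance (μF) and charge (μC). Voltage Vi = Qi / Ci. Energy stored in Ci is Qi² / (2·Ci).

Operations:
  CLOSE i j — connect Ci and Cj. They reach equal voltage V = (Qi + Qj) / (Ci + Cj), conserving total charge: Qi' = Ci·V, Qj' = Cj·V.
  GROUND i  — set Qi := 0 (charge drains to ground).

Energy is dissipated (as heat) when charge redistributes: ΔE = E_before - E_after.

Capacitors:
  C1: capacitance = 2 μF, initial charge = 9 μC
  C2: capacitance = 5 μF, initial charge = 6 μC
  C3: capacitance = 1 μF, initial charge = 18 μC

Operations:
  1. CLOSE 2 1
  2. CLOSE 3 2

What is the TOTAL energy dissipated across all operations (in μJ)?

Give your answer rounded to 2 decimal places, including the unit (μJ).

Answer: 112.55 μJ

Derivation:
Initial: C1(2μF, Q=9μC, V=4.50V), C2(5μF, Q=6μC, V=1.20V), C3(1μF, Q=18μC, V=18.00V)
Op 1: CLOSE 2-1: Q_total=15.00, C_total=7.00, V=2.14; Q2=10.71, Q1=4.29; dissipated=7.779
Op 2: CLOSE 3-2: Q_total=28.71, C_total=6.00, V=4.79; Q3=4.79, Q2=23.93; dissipated=104.770
Total dissipated: 112.549 μJ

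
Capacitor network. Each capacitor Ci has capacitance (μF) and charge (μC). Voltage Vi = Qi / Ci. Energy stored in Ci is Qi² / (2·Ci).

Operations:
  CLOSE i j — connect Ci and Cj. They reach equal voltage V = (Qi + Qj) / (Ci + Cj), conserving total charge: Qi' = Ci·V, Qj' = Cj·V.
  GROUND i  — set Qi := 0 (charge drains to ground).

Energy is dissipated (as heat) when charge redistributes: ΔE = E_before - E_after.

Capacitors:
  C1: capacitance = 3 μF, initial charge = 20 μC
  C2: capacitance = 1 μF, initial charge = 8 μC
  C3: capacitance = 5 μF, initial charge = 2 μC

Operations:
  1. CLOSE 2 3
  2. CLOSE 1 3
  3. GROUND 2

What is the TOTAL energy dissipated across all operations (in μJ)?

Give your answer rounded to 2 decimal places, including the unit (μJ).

Initial: C1(3μF, Q=20μC, V=6.67V), C2(1μF, Q=8μC, V=8.00V), C3(5μF, Q=2μC, V=0.40V)
Op 1: CLOSE 2-3: Q_total=10.00, C_total=6.00, V=1.67; Q2=1.67, Q3=8.33; dissipated=24.067
Op 2: CLOSE 1-3: Q_total=28.33, C_total=8.00, V=3.54; Q1=10.62, Q3=17.71; dissipated=23.438
Op 3: GROUND 2: Q2=0; energy lost=1.389
Total dissipated: 48.893 μJ

Answer: 48.89 μJ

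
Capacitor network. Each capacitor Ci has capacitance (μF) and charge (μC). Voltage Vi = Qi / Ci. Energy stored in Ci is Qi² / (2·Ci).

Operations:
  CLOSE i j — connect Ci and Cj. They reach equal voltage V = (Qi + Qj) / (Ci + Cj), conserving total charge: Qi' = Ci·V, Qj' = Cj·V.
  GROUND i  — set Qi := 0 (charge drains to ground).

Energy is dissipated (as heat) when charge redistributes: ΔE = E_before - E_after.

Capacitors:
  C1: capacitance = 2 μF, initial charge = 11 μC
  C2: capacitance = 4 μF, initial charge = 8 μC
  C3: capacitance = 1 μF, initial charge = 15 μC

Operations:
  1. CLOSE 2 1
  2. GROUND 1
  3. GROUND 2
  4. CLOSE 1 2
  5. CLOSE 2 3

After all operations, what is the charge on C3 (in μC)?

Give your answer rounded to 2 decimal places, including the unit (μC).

Initial: C1(2μF, Q=11μC, V=5.50V), C2(4μF, Q=8μC, V=2.00V), C3(1μF, Q=15μC, V=15.00V)
Op 1: CLOSE 2-1: Q_total=19.00, C_total=6.00, V=3.17; Q2=12.67, Q1=6.33; dissipated=8.167
Op 2: GROUND 1: Q1=0; energy lost=10.028
Op 3: GROUND 2: Q2=0; energy lost=20.056
Op 4: CLOSE 1-2: Q_total=0.00, C_total=6.00, V=0.00; Q1=0.00, Q2=0.00; dissipated=0.000
Op 5: CLOSE 2-3: Q_total=15.00, C_total=5.00, V=3.00; Q2=12.00, Q3=3.00; dissipated=90.000
Final charges: Q1=0.00, Q2=12.00, Q3=3.00

Answer: 3.00 μC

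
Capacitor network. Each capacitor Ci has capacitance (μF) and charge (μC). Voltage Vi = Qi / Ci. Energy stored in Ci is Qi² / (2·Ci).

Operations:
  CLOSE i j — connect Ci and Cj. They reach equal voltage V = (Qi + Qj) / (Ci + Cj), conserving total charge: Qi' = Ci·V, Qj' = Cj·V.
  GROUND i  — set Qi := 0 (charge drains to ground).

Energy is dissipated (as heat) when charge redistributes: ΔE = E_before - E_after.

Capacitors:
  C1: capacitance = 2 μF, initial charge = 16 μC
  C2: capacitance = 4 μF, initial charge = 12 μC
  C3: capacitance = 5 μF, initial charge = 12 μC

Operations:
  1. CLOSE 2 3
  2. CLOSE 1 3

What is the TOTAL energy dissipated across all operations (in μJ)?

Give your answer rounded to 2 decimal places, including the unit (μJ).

Initial: C1(2μF, Q=16μC, V=8.00V), C2(4μF, Q=12μC, V=3.00V), C3(5μF, Q=12μC, V=2.40V)
Op 1: CLOSE 2-3: Q_total=24.00, C_total=9.00, V=2.67; Q2=10.67, Q3=13.33; dissipated=0.400
Op 2: CLOSE 1-3: Q_total=29.33, C_total=7.00, V=4.19; Q1=8.38, Q3=20.95; dissipated=20.317
Total dissipated: 20.717 μJ

Answer: 20.72 μJ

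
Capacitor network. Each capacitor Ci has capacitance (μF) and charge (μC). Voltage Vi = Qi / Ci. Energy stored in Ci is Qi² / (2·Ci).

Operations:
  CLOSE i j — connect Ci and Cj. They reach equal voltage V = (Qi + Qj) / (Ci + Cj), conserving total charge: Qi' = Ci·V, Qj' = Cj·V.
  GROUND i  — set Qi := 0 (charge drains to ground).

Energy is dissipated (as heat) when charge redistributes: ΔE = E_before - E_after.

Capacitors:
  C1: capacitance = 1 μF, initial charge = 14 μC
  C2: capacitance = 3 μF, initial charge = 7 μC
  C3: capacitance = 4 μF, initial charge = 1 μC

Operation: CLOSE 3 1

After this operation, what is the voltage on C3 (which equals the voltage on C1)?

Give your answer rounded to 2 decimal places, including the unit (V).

Initial: C1(1μF, Q=14μC, V=14.00V), C2(3μF, Q=7μC, V=2.33V), C3(4μF, Q=1μC, V=0.25V)
Op 1: CLOSE 3-1: Q_total=15.00, C_total=5.00, V=3.00; Q3=12.00, Q1=3.00; dissipated=75.625

Answer: 3.00 V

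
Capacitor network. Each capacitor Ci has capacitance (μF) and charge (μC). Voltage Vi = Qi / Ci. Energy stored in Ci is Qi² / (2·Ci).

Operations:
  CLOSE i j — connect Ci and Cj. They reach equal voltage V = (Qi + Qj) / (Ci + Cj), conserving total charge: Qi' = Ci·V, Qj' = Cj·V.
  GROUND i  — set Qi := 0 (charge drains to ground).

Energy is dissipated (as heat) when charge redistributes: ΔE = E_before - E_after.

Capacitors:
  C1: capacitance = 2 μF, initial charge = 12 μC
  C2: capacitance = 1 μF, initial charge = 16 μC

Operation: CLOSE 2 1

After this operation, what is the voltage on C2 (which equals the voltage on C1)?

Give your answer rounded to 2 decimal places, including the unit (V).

Answer: 9.33 V

Derivation:
Initial: C1(2μF, Q=12μC, V=6.00V), C2(1μF, Q=16μC, V=16.00V)
Op 1: CLOSE 2-1: Q_total=28.00, C_total=3.00, V=9.33; Q2=9.33, Q1=18.67; dissipated=33.333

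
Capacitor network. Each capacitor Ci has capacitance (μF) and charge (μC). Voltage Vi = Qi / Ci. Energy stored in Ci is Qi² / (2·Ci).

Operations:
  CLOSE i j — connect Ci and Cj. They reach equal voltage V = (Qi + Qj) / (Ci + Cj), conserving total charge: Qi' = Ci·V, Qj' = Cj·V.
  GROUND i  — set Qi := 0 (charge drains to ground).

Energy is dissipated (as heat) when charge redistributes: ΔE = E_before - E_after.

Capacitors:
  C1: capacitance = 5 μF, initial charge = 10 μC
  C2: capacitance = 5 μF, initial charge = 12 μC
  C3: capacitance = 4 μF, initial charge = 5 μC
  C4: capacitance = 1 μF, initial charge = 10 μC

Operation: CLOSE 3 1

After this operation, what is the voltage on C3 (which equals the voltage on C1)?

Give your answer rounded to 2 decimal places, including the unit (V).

Initial: C1(5μF, Q=10μC, V=2.00V), C2(5μF, Q=12μC, V=2.40V), C3(4μF, Q=5μC, V=1.25V), C4(1μF, Q=10μC, V=10.00V)
Op 1: CLOSE 3-1: Q_total=15.00, C_total=9.00, V=1.67; Q3=6.67, Q1=8.33; dissipated=0.625

Answer: 1.67 V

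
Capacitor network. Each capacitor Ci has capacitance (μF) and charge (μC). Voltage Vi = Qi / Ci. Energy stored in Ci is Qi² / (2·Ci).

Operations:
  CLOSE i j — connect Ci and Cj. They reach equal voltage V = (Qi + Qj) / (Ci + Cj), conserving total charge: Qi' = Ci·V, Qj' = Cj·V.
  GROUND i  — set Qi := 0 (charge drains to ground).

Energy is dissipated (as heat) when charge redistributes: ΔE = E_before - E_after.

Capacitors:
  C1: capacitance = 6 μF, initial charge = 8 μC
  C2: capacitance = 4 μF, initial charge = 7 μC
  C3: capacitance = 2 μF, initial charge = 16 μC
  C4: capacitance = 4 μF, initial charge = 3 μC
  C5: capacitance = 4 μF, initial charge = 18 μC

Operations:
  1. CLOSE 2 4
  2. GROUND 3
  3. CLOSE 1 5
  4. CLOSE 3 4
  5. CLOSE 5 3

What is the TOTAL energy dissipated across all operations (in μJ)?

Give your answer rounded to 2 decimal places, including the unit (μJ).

Initial: C1(6μF, Q=8μC, V=1.33V), C2(4μF, Q=7μC, V=1.75V), C3(2μF, Q=16μC, V=8.00V), C4(4μF, Q=3μC, V=0.75V), C5(4μF, Q=18μC, V=4.50V)
Op 1: CLOSE 2-4: Q_total=10.00, C_total=8.00, V=1.25; Q2=5.00, Q4=5.00; dissipated=1.000
Op 2: GROUND 3: Q3=0; energy lost=64.000
Op 3: CLOSE 1-5: Q_total=26.00, C_total=10.00, V=2.60; Q1=15.60, Q5=10.40; dissipated=12.033
Op 4: CLOSE 3-4: Q_total=5.00, C_total=6.00, V=0.83; Q3=1.67, Q4=3.33; dissipated=1.042
Op 5: CLOSE 5-3: Q_total=12.07, C_total=6.00, V=2.01; Q5=8.04, Q3=4.02; dissipated=2.081
Total dissipated: 80.156 μJ

Answer: 80.16 μJ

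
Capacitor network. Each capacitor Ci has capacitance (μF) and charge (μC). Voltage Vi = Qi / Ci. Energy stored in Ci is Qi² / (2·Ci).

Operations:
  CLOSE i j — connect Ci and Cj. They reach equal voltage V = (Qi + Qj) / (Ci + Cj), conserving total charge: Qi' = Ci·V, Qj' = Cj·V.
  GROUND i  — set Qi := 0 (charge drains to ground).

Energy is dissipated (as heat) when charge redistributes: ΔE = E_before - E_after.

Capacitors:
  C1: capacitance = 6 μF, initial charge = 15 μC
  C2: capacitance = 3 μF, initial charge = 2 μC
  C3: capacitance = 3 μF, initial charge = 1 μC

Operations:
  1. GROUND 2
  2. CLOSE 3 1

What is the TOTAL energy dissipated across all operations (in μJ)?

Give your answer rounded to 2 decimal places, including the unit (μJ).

Answer: 5.36 μJ

Derivation:
Initial: C1(6μF, Q=15μC, V=2.50V), C2(3μF, Q=2μC, V=0.67V), C3(3μF, Q=1μC, V=0.33V)
Op 1: GROUND 2: Q2=0; energy lost=0.667
Op 2: CLOSE 3-1: Q_total=16.00, C_total=9.00, V=1.78; Q3=5.33, Q1=10.67; dissipated=4.694
Total dissipated: 5.361 μJ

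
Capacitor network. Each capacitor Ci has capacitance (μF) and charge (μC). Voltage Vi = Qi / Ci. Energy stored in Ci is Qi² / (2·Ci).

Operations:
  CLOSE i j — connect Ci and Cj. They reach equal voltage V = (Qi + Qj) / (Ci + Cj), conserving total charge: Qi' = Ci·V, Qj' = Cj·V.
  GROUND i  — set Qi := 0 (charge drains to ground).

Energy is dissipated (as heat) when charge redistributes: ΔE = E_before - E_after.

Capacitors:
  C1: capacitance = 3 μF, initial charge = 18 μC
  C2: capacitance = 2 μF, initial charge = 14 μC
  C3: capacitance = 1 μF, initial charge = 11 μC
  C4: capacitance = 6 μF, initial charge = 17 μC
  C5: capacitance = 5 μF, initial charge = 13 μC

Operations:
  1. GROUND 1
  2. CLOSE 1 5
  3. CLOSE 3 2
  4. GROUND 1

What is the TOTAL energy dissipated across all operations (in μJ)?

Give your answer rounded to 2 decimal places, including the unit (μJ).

Initial: C1(3μF, Q=18μC, V=6.00V), C2(2μF, Q=14μC, V=7.00V), C3(1μF, Q=11μC, V=11.00V), C4(6μF, Q=17μC, V=2.83V), C5(5μF, Q=13μC, V=2.60V)
Op 1: GROUND 1: Q1=0; energy lost=54.000
Op 2: CLOSE 1-5: Q_total=13.00, C_total=8.00, V=1.62; Q1=4.88, Q5=8.12; dissipated=6.338
Op 3: CLOSE 3-2: Q_total=25.00, C_total=3.00, V=8.33; Q3=8.33, Q2=16.67; dissipated=5.333
Op 4: GROUND 1: Q1=0; energy lost=3.961
Total dissipated: 69.632 μJ

Answer: 69.63 μJ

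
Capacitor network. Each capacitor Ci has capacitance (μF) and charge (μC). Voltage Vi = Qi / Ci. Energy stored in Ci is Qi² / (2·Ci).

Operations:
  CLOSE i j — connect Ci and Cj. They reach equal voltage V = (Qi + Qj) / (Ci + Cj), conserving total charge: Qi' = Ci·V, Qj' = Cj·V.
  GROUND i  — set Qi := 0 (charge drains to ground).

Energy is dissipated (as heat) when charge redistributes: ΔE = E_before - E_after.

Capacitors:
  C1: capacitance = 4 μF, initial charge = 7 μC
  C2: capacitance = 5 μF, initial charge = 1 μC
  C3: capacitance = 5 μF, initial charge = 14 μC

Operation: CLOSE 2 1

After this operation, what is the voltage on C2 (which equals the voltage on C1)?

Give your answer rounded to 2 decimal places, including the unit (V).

Answer: 0.89 V

Derivation:
Initial: C1(4μF, Q=7μC, V=1.75V), C2(5μF, Q=1μC, V=0.20V), C3(5μF, Q=14μC, V=2.80V)
Op 1: CLOSE 2-1: Q_total=8.00, C_total=9.00, V=0.89; Q2=4.44, Q1=3.56; dissipated=2.669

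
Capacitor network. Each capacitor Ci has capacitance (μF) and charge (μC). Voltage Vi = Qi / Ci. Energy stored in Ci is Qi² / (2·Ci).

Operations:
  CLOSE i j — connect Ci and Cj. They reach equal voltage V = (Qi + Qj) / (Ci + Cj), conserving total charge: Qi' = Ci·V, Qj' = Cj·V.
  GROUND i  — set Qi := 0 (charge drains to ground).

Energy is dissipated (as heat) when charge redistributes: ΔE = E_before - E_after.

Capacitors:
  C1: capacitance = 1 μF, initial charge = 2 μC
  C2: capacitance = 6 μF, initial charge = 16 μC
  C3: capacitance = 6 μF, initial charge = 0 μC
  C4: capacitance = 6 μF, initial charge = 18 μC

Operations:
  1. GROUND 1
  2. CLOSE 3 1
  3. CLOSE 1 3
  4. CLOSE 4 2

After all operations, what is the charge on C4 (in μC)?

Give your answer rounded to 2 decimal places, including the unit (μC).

Initial: C1(1μF, Q=2μC, V=2.00V), C2(6μF, Q=16μC, V=2.67V), C3(6μF, Q=0μC, V=0.00V), C4(6μF, Q=18μC, V=3.00V)
Op 1: GROUND 1: Q1=0; energy lost=2.000
Op 2: CLOSE 3-1: Q_total=0.00, C_total=7.00, V=0.00; Q3=0.00, Q1=0.00; dissipated=0.000
Op 3: CLOSE 1-3: Q_total=0.00, C_total=7.00, V=0.00; Q1=0.00, Q3=0.00; dissipated=0.000
Op 4: CLOSE 4-2: Q_total=34.00, C_total=12.00, V=2.83; Q4=17.00, Q2=17.00; dissipated=0.167
Final charges: Q1=0.00, Q2=17.00, Q3=0.00, Q4=17.00

Answer: 17.00 μC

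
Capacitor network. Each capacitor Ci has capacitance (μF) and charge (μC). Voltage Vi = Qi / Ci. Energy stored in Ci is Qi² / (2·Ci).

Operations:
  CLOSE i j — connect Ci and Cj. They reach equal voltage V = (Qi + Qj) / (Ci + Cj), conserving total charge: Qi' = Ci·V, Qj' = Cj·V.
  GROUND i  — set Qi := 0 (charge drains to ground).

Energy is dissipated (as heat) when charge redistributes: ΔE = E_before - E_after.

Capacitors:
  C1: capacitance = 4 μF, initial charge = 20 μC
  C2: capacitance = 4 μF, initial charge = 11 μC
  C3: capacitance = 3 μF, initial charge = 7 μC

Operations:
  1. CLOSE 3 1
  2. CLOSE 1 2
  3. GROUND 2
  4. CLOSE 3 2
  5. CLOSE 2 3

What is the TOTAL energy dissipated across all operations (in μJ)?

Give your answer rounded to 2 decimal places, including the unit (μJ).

Initial: C1(4μF, Q=20μC, V=5.00V), C2(4μF, Q=11μC, V=2.75V), C3(3μF, Q=7μC, V=2.33V)
Op 1: CLOSE 3-1: Q_total=27.00, C_total=7.00, V=3.86; Q3=11.57, Q1=15.43; dissipated=6.095
Op 2: CLOSE 1-2: Q_total=26.43, C_total=8.00, V=3.30; Q1=13.21, Q2=13.21; dissipated=1.226
Op 3: GROUND 2: Q2=0; energy lost=21.827
Op 4: CLOSE 3-2: Q_total=11.57, C_total=7.00, V=1.65; Q3=4.96, Q2=6.61; dissipated=12.752
Op 5: CLOSE 2-3: Q_total=11.57, C_total=7.00, V=1.65; Q2=6.61, Q3=4.96; dissipated=0.000
Total dissipated: 41.900 μJ

Answer: 41.90 μJ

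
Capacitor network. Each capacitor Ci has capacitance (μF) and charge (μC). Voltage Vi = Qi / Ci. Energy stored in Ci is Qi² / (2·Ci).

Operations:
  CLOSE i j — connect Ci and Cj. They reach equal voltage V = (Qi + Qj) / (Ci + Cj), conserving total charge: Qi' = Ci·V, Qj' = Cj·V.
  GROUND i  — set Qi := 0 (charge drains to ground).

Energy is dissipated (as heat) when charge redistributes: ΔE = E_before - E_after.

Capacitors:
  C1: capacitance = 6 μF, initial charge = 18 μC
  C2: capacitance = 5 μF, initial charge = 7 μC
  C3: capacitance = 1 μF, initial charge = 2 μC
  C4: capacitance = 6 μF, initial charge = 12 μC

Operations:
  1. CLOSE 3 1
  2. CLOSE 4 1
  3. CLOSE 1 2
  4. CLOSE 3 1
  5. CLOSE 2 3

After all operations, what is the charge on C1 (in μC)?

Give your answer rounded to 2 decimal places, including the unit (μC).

Initial: C1(6μF, Q=18μC, V=3.00V), C2(5μF, Q=7μC, V=1.40V), C3(1μF, Q=2μC, V=2.00V), C4(6μF, Q=12μC, V=2.00V)
Op 1: CLOSE 3-1: Q_total=20.00, C_total=7.00, V=2.86; Q3=2.86, Q1=17.14; dissipated=0.429
Op 2: CLOSE 4-1: Q_total=29.14, C_total=12.00, V=2.43; Q4=14.57, Q1=14.57; dissipated=1.102
Op 3: CLOSE 1-2: Q_total=21.57, C_total=11.00, V=1.96; Q1=11.77, Q2=9.81; dissipated=1.443
Op 4: CLOSE 3-1: Q_total=14.62, C_total=7.00, V=2.09; Q3=2.09, Q1=12.53; dissipated=0.344
Op 5: CLOSE 2-3: Q_total=11.89, C_total=6.00, V=1.98; Q2=9.91, Q3=1.98; dissipated=0.007
Final charges: Q1=12.53, Q2=9.91, Q3=1.98, Q4=14.57

Answer: 12.53 μC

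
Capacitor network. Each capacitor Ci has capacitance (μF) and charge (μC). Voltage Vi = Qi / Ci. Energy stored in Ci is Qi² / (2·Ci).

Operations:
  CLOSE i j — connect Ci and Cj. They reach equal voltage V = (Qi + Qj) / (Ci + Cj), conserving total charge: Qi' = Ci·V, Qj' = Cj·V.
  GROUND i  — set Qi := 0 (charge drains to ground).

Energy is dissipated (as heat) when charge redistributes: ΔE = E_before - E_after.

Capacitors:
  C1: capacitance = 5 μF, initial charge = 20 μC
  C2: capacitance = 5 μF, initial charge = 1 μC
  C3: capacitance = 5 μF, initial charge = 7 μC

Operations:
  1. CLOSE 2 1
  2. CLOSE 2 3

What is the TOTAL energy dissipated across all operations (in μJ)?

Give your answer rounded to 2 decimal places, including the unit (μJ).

Answer: 18.66 μJ

Derivation:
Initial: C1(5μF, Q=20μC, V=4.00V), C2(5μF, Q=1μC, V=0.20V), C3(5μF, Q=7μC, V=1.40V)
Op 1: CLOSE 2-1: Q_total=21.00, C_total=10.00, V=2.10; Q2=10.50, Q1=10.50; dissipated=18.050
Op 2: CLOSE 2-3: Q_total=17.50, C_total=10.00, V=1.75; Q2=8.75, Q3=8.75; dissipated=0.613
Total dissipated: 18.663 μJ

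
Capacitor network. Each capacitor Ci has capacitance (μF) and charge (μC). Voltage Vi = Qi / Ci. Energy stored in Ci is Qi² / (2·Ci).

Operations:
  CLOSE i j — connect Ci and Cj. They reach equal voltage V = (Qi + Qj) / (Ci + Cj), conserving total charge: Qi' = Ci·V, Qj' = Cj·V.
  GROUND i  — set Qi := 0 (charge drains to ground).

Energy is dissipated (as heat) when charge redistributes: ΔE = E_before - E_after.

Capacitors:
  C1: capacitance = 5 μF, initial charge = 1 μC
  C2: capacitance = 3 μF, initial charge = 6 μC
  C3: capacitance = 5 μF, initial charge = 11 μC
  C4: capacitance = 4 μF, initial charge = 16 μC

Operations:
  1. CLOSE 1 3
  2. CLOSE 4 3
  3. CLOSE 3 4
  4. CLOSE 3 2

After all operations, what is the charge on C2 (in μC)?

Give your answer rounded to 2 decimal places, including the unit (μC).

Initial: C1(5μF, Q=1μC, V=0.20V), C2(3μF, Q=6μC, V=2.00V), C3(5μF, Q=11μC, V=2.20V), C4(4μF, Q=16μC, V=4.00V)
Op 1: CLOSE 1-3: Q_total=12.00, C_total=10.00, V=1.20; Q1=6.00, Q3=6.00; dissipated=5.000
Op 2: CLOSE 4-3: Q_total=22.00, C_total=9.00, V=2.44; Q4=9.78, Q3=12.22; dissipated=8.711
Op 3: CLOSE 3-4: Q_total=22.00, C_total=9.00, V=2.44; Q3=12.22, Q4=9.78; dissipated=0.000
Op 4: CLOSE 3-2: Q_total=18.22, C_total=8.00, V=2.28; Q3=11.39, Q2=6.83; dissipated=0.185
Final charges: Q1=6.00, Q2=6.83, Q3=11.39, Q4=9.78

Answer: 6.83 μC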